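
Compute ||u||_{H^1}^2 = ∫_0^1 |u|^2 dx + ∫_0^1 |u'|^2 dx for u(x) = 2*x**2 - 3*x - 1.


||u||_{H^1}^2 = 29/5

The H^1 norm (squared) on an interval (0, L) is
  ||u||_{H^1}^2 = ∫_0^L u(x)^2 dx + ∫_0^L u'(x)^2 dx.
Compute u'(x) = 4*x - 3.
Then u(x)^2 = 4*x**4 - 12*x**3 + 5*x**2 + 6*x + 1 and u'(x)^2 = 16*x**2 - 24*x + 9.
Integrate each monomial from 0 to 1 using ∫_0^1 c·x^n dx = c·1^(n+1)/(n+1):
  ∫_0^1 u(x)^2 dx = ∫_0^1 (4*x^4 - 12*x^3 + 5*x^2 + 6*x + 1) dx. Term by term:
    ∫_0^1 4*x^4 dx = 4/5;  ∫_0^1 -12*x^3 dx = -3;  ∫_0^1 5*x^2 dx = 5/3;
    ∫_0^1 6*x dx = 3;  ∫_0^1 1 dx = 1.
  Sum: 4/5 − 3 + 5/3 + 3 + 1 = 52/15.
  ∫_0^1 u'(x)^2 dx = ∫_0^1 (16*x^2 - 24*x + 9) dx. Term by term:
    ∫_0^1 16*x^2 dx = 16/3;  ∫_0^1 -24*x dx = -12;  ∫_0^1 9 dx = 9.
  Sum: 16/3 − 12 + 9 = 7/3.
Adding: ||u||_{H^1}^2 = 52/15 + 7/3 = 29/5.


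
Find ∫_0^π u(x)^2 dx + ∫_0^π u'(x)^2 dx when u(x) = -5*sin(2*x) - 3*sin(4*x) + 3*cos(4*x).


||u||_{H^1(0,π)}^2 = 431*π/2

u'(x) = -12*sin(4*x) - 10*cos(2*x) - 12*cos(4*x).
Expand u² and (u')² and integrate term by term on (0, π), using: for integers n ≥ 1, ∫_0^π sin²(nx) dx = ∫_0^π cos²(nx) dx = π/2; for n ≠ n', ∫_0^π sin(nx)sin(n'x) dx = ∫_0^π cos(nx)cos(n'x) dx = 0; and by product-to-sum, ∫_0^π sin(nx)cos(n'x) dx = ½∫_0^π [sin((n+n')x) + sin((n−n')x)] dx, which is 0 when n+n' is even and 2n/(n²−n'²) when n+n' is odd (it need not vanish on (0, π)).
  u² squared terms: (-5)²·∫sin(2x)² dx = 25·π/2 = 25*π/2;  (-3)²·∫sin(4x)² dx = 9·π/2 = 9*π/2;  (3)²·∫cos(4x)² dx = 9·π/2 = 9*π/2.
  u² cross terms: 2·(-5)·(-3)·∫sin(2x)·sin(4x) dx = 30·(0) = 0;  2·(-5)·(3)·∫sin(2x)·cos(4x) dx = -30·(0) = 0;  2·(-3)·(3)·∫sin(4x)·cos(4x) dx = -18·(0) = 0.
  So ∫_0^π u² dx = 25*π/2 + 9*π/2 + 9*π/2 + 0 + 0 + 0 = 43*π/2.
  (u')² squared terms: (-12)²·∫cos(4x)² dx = 144·π/2 = 72*π;  (-12)²·∫sin(4x)² dx = 144·π/2 = 72*π;  (-10)²·∫cos(2x)² dx = 100·π/2 = 50*π.
  (u')² cross terms: 2·(-12)·(-12)·∫cos(4x)·sin(4x) dx = 288·(0) = 0;  2·(-12)·(-10)·∫cos(4x)·cos(2x) dx = 240·(0) = 0;  2·(-12)·(-10)·∫sin(4x)·cos(2x) dx = 240·(0) = 0.
  So ∫_0^π (u')² dx = 72*π + 72*π + 50*π + 0 + 0 + 0 = 194*π.
||u||_{H^1}^2 = (43*π/2) + (194*π) = 431*π/2.


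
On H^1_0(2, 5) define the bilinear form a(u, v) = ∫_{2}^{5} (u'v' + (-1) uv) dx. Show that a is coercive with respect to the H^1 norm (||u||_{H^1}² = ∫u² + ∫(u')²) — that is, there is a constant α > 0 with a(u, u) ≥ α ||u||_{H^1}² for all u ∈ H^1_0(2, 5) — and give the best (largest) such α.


α = (-9 + π^2)/(9 + π^2)

Coercivity of a(·,·) on H^1_0(2, 5) means a(u, u) ≥ α ||u||_{H^1}² for every u ∈ H^1_0.
The interval has length L = 3, and Poincaré/coercivity depend only on L. Here a(u, u) = ∫(u')² + (-1)·∫u².
Here c = -1 < 0 with |c| < (π/L)² = π^2/9, so coercivity still holds. The condition a(u,u) ≥ α||u||_{H^1}² reads (1−α)∫(u')² ≥ (α−c)∫u². Any admissible α is ≤ 1 (rapidly oscillating u have ∫u²/∫(u')² → 0), and α = 1 would force 0 ≥ (1−c)∫u², impossible since c < 1; so 1−α > 0. By the sharp Poincaré inequality on H^1_0 of an interval of length L, ∫(u')² ≥ (π/L)²∫u² with equality for the first sine mode sin(π(x−x₀)/L) (x₀ the left endpoint), so the inequality holds for all u iff (1−α)(π/L)² ≥ α − c, i.e. α ≤ ((π/L)² + c)/((π/L)² + 1) = (1 + c(L/π)²)/(1 + (L/π)²). (Direct route, valid since c ≤ 0: Poincaré gives c∫u² ≥ c(L/π)²∫(u')², so a(u,u) ≥ (1 + c(L/π)²)∫(u')², while ||u||_{H^1}² ≤ (1 + (L/π)²)∫(u')²; dividing yields the same α.) With (π/L)² = π^2/9 and c = -1, the largest admissible constant is α = ((π/L)² + c)/((π/L)² + 1).
Simplifying, α = (-9 + π^2)/(9 + π^2).


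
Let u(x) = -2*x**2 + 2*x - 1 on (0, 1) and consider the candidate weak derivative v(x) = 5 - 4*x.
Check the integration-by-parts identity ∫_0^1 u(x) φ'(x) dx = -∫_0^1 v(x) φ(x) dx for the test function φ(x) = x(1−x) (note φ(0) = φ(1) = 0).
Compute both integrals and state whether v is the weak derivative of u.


LHS = 0, RHS = -1/2. No, v is not the weak derivative of u.

u(x) = -2*x**2 + 2*x - 1, classical derivative u'(x) = 2 - 4*x.
φ(x) = x(1−x), so φ'(x) = 1 - 2*x.
Note φ(0) = φ(1) = 0, so the boundary term u·φ vanishes.
LHS = ∫_0^1 u(x) φ'(x) dx = ∫_0^1 (4*x^3 - 6*x^2 + 4*x - 1) dx. Term by term:
  ∫_0^1 4*x^3 dx = 1;  ∫_0^1 -6*x^2 dx = -2;  ∫_0^1 4*x dx = 2;
  ∫_0^1 -1 dx = -1.
Sum: 1 − 2 + 2 − 1 = 0.
So LHS = 0.
∫_0^1 v(x) φ(x) dx = ∫_0^1 (4*x^3 - 9*x^2 + 5*x) dx. Term by term:
  ∫_0^1 4*x^3 dx = 1;  ∫_0^1 -9*x^2 dx = -3;  ∫_0^1 5*x dx = 5/2.
Sum: 1 − 3 + 5/2 = 1/2.
So RHS = -∫_0^1 v(x) φ(x) dx = -1/2.
LHS − RHS = 1/2 ≠ 0, so the identity fails.
(For a valid weak derivative the identity must hold for EVERY test function, in particular this one. The failure shows v is NOT the weak derivative of u.)
Correct weak derivative would be u'(x) = 2 - 4*x.


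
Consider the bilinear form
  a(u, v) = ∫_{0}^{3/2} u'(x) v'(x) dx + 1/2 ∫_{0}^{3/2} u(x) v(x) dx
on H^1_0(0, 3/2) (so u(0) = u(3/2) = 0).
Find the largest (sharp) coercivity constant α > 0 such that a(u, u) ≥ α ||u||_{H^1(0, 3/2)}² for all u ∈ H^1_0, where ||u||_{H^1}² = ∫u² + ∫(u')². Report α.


α = (9 + 8*π^2)/(2*(9 + 4*π^2))

Coercivity of a(·,·) on H^1_0(0, 3/2) means a(u, u) ≥ α ||u||_{H^1}² for every u ∈ H^1_0.
The interval has length L = 3/2, and Poincaré/coercivity depend only on L. Here a(u, u) = ∫(u')² + (1/2)·∫u².
Here 0 < c = 1/2 < 1. The condition a(u,u) ≥ α||u||_{H^1}² reads (1−α)∫(u')² ≥ (α−c)∫u². Any admissible α is ≤ 1 (rapidly oscillating u have ∫u²/∫(u')² → 0), and α = 1 would force 0 ≥ (1−c)∫u², impossible since c < 1; so 1−α > 0. By the sharp Poincaré inequality on H^1_0 of an interval of length L, ∫(u')² ≥ (π/L)²∫u² with equality for the first sine mode sin(π(x−x₀)/L) (x₀ the left endpoint), so the inequality holds for all u iff (1−α)(π/L)² ≥ α − c, i.e. α ≤ ((π/L)² + c)/((π/L)² + 1) = (1 + c(L/π)²)/(1 + (L/π)²). With (π/L)² = 4*π^2/9 and c = 1/2, the largest admissible constant is α = ((π/L)² + c)/((π/L)² + 1).
Simplifying, α = (9 + 8*π^2)/(2*(9 + 4*π^2)).


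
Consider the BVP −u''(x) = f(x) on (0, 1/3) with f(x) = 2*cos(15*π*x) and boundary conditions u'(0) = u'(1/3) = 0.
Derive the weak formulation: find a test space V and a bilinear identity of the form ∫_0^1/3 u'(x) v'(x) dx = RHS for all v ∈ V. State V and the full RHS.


V = H^1(0, 1/3) (no boundary constraint on v; u is determined up to an additive constant); weak form: ∫_0^1/3 u'v' dx = ∫_0^1/3 (2*cos(15*π*x)) v dx for all v ∈ V.

Multiply both sides by a test function v and integrate from 0 to 1/3:
  ∫_0^1/3 −u''(x) v(x) dx = ∫_0^1/3 f(x) v(x) dx.
Integrate the LHS by parts once:
  ∫_0^1/3 −u'' v dx = −[u'(x) v(x)]_0^1/3 + ∫_0^1/3 u'(x) v'(x) dx.
Thus ∫_0^1/3 u'(x) v'(x) dx = ∫_0^1/3 f(x) v(x) dx + [u'(x) v(x)]_0^1/3.
Choose V so that boundary terms are either known or forced to vanish.
u has homogeneous Neumann: u'(0) = u'(1/3) = 0. So [u' v]_0^1/3 = 0·v(1/3) − 0·v(0) = 0 for any v; take V = H^1(0, 1/3).
Weak formulation: find u (satisfying any essential BC) such that ∫_0^1/3 u'(x) v'(x) dx = ∫_0^1/3 f v dx for all v ∈ V (homogeneous Neumann, so boundary terms vanish).
Substituting f(x) = 2*cos(15*π*x), the right-hand side is ∫_0^1/3 (2*cos(15*π*x)) v dx.
Compatibility check (pure Neumann): taking v ≡ 1 ∈ V gives 0 = ∫_0^1/3 f dx + (0) − (0), i.e. ∫_0^1/3 f dx must equal u'(0) − u'(1/3) = 0. Indeed ∫_0^1/3 (2*cos(15*π*x)) dx = 0, so the data are compatible. The solution is then unique only up to an additive constant (fix it e.g. by requiring ∫_0^1/3 u dx = 0).


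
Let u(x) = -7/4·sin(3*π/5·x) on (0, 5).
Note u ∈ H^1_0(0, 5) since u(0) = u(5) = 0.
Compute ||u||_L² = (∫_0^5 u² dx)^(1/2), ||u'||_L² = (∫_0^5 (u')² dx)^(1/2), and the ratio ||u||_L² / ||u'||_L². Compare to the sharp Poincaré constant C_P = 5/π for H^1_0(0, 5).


||u||_L² / ||u'||_L² = 5/(3*π) < C_P = 5/π.

u(x) = -7/4·sin(3*π/5·x), so u'(x) = -21*π*cos(3*π*x/5)/20.
Writing u(x) = A·sin(kπx/L) with A = -7/4 and k = 3, use ∫_0^L sin²(kπx/L) dx = L/2 and ∫_0^L cos²(kπx/L) dx = L/2.
u² = 49/16·sin²(3*π/5·x) and (u')² = 441*π^2/400·cos²(3*π/5·x), and each of sin², cos² integrates to L/2 = 5/2 over (0, 5).
∫_0^5 u² dx = 245/32, so ||u||_L² = 7*sqrt(10)/8.
∫_0^5 (u')² dx = 441*π^2/160, so ||u'||_L² = 21*sqrt(10)*π/40.
Ratio ||u||_L² / ||u'||_L² = 5/(3*π).
Sharp Poincaré constant on H^1_0(0, 5) is C_P = L/π = 5/π, achieved by sin(π/5·x).
This is the k = 3 harmonic; the ratio L/(kπ) is strictly less than C_P = L/π, consistent with the sharp inequality ||u||_L² ≤ C_P ||u'||_L².


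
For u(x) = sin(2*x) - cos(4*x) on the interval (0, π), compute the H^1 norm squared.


||u||_{H^1(0,π)}^2 = 11*π

u'(x) = 4*sin(4*x) + 2*cos(2*x).
Expand u² and (u')² and integrate term by term on (0, π), using: for integers n ≥ 1, ∫_0^π sin²(nx) dx = ∫_0^π cos²(nx) dx = π/2; for n ≠ n', ∫_0^π sin(nx)sin(n'x) dx = ∫_0^π cos(nx)cos(n'x) dx = 0; and by product-to-sum, ∫_0^π sin(nx)cos(n'x) dx = ½∫_0^π [sin((n+n')x) + sin((n−n')x)] dx, which is 0 when n+n' is even and 2n/(n²−n'²) when n+n' is odd (it need not vanish on (0, π)).
  u² squared terms: (-1)²·∫cos(4x)² dx = 1·π/2 = π/2;  (1)²·∫sin(2x)² dx = 1·π/2 = π/2.
  u² cross terms: 2·(-1)·(1)·∫cos(4x)·sin(2x) dx = -2·(0) = 0.
  So ∫_0^π u² dx = π/2 + π/2 + 0 = π.
  (u')² squared terms: (2)²·∫cos(2x)² dx = 4·π/2 = 2*π;  (4)²·∫sin(4x)² dx = 16·π/2 = 8*π.
  (u')² cross terms: 2·(2)·(4)·∫cos(2x)·sin(4x) dx = 16·(0) = 0.
  So ∫_0^π (u')² dx = 2*π + 8*π + 0 = 10*π.
||u||_{H^1}^2 = (π) + (10*π) = 11*π.


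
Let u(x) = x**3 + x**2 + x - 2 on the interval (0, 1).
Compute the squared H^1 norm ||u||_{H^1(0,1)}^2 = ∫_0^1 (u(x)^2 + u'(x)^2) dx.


||u||_{H^1}^2 = 2669/210

The H^1 norm (squared) on an interval (0, L) is
  ||u||_{H^1}^2 = ∫_0^L u(x)^2 dx + ∫_0^L u'(x)^2 dx.
Compute u'(x) = 3*x**2 + 2*x + 1.
Then u(x)^2 = x**6 + 2*x**5 + 3*x**4 - 2*x**3 - 3*x**2 - 4*x + 4 and u'(x)^2 = 9*x**4 + 12*x**3 + 10*x**2 + 4*x + 1.
Integrate each monomial from 0 to 1 using ∫_0^1 c·x^n dx = c·1^(n+1)/(n+1):
  ∫_0^1 u(x)^2 dx = ∫_0^1 (x^6 + 2*x^5 + 3*x^4 - 2*x^3 - 3*x^2 - 4*x + 4) dx. Term by term:
    ∫_0^1 x^6 dx = 1/7;  ∫_0^1 2*x^5 dx = 1/3;  ∫_0^1 3*x^4 dx = 3/5;
    ∫_0^1 -2*x^3 dx = -1/2;  ∫_0^1 -3*x^2 dx = -1;  ∫_0^1 -4*x dx = -2;
    ∫_0^1 4 dx = 4.
  Sum: 1/7 + 1/3 + 3/5 − 1/2 − 1 − 2 + 4 = 331/210.
  ∫_0^1 u'(x)^2 dx = ∫_0^1 (9*x^4 + 12*x^3 + 10*x^2 + 4*x + 1) dx. Term by term:
    ∫_0^1 9*x^4 dx = 9/5;  ∫_0^1 12*x^3 dx = 3;  ∫_0^1 10*x^2 dx = 10/3;
    ∫_0^1 4*x dx = 2;  ∫_0^1 1 dx = 1.
  Sum: 9/5 + 3 + 10/3 + 2 + 1 = 167/15.
Adding: ||u||_{H^1}^2 = 331/210 + 167/15 = 2669/210.


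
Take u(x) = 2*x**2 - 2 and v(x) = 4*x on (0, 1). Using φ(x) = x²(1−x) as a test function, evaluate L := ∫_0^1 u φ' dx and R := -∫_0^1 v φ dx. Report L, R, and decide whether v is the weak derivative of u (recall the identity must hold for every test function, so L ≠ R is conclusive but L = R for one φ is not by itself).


LHS = -1/5, RHS = -1/5. Yes, v = u' weakly.

u(x) = 2*x**2 - 2, classical derivative u'(x) = 4*x.
φ(x) = x²(1−x), so φ'(x) = x*(2 - 3*x).
Note φ(0) = φ(1) = 0, so the boundary term u·φ vanishes.
LHS = ∫_0^1 u(x) φ'(x) dx = ∫_0^1 (-6*x^4 + 4*x^3 + 6*x^2 - 4*x) dx. Term by term:
  ∫_0^1 -6*x^4 dx = -6/5;  ∫_0^1 4*x^3 dx = 1;  ∫_0^1 6*x^2 dx = 2;
  ∫_0^1 -4*x dx = -2.
Sum: -6/5 + 1 + 2 − 2 = -1/5.
So LHS = -1/5.
∫_0^1 v(x) φ(x) dx = ∫_0^1 (-4*x^4 + 4*x^3) dx. Term by term:
  ∫_0^1 -4*x^4 dx = -4/5;  ∫_0^1 4*x^3 dx = 1.
Sum: -4/5 + 1 = 1/5.
So RHS = -∫_0^1 v(x) φ(x) dx = -1/5.
LHS = RHS, so the identity holds for this test φ.
Moreover u is smooth here and v(x) = u'(x) = 4*x pointwise, so the identity holds for every test function. Hence v is the weak derivative of u.


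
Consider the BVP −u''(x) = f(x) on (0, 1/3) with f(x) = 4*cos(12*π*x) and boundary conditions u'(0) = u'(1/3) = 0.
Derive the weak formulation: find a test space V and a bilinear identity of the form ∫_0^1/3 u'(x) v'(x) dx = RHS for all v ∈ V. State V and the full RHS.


V = H^1(0, 1/3) (no boundary constraint on v; u is determined up to an additive constant); weak form: ∫_0^1/3 u'v' dx = ∫_0^1/3 (4*cos(12*π*x)) v dx for all v ∈ V.

Multiply both sides by a test function v and integrate from 0 to 1/3:
  ∫_0^1/3 −u''(x) v(x) dx = ∫_0^1/3 f(x) v(x) dx.
Integrate the LHS by parts once:
  ∫_0^1/3 −u'' v dx = −[u'(x) v(x)]_0^1/3 + ∫_0^1/3 u'(x) v'(x) dx.
Thus ∫_0^1/3 u'(x) v'(x) dx = ∫_0^1/3 f(x) v(x) dx + [u'(x) v(x)]_0^1/3.
Choose V so that boundary terms are either known or forced to vanish.
u has homogeneous Neumann: u'(0) = u'(1/3) = 0. So [u' v]_0^1/3 = 0·v(1/3) − 0·v(0) = 0 for any v; take V = H^1(0, 1/3).
Weak formulation: find u (satisfying any essential BC) such that ∫_0^1/3 u'(x) v'(x) dx = ∫_0^1/3 f v dx for all v ∈ V (homogeneous Neumann, so boundary terms vanish).
Substituting f(x) = 4*cos(12*π*x), the right-hand side is ∫_0^1/3 (4*cos(12*π*x)) v dx.
Compatibility check (pure Neumann): taking v ≡ 1 ∈ V gives 0 = ∫_0^1/3 f dx + (0) − (0), i.e. ∫_0^1/3 f dx must equal u'(0) − u'(1/3) = 0. Indeed ∫_0^1/3 (4*cos(12*π*x)) dx = 0, so the data are compatible. The solution is then unique only up to an additive constant (fix it e.g. by requiring ∫_0^1/3 u dx = 0).


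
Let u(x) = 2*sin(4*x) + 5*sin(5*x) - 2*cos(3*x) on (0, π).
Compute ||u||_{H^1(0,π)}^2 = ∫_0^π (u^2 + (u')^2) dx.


||u||_{H^1(0,π)}^2 = -640/7 + 379*π

u'(x) = 6*sin(3*x) + 8*cos(4*x) + 25*cos(5*x).
Expand u² and (u')² and integrate term by term on (0, π), using: for integers n ≥ 1, ∫_0^π sin²(nx) dx = ∫_0^π cos²(nx) dx = π/2; for n ≠ n', ∫_0^π sin(nx)sin(n'x) dx = ∫_0^π cos(nx)cos(n'x) dx = 0; and by product-to-sum, ∫_0^π sin(nx)cos(n'x) dx = ½∫_0^π [sin((n+n')x) + sin((n−n')x)] dx, which is 0 when n+n' is even and 2n/(n²−n'²) when n+n' is odd (it need not vanish on (0, π)).
  u² squared terms: (-2)²·∫cos(3x)² dx = 4·π/2 = 2*π;  (2)²·∫sin(4x)² dx = 4·π/2 = 2*π;  (5)²·∫sin(5x)² dx = 25·π/2 = 25*π/2.
  u² cross terms: 2·(-2)·(2)·∫cos(3x)·sin(4x) dx = -8·(8/7) = -64/7;  2·(-2)·(5)·∫cos(3x)·sin(5x) dx = -20·(0) = 0;  2·(2)·(5)·∫sin(4x)·sin(5x) dx = 20·(0) = 0.
  So ∫_0^π u² dx = 2*π + 2*π + 25*π/2 − 64/7 + 0 + 0 = -64/7 + 33*π/2.
  (u')² squared terms: (6)²·∫sin(3x)² dx = 36·π/2 = 18*π;  (8)²·∫cos(4x)² dx = 64·π/2 = 32*π;  (25)²·∫cos(5x)² dx = 625·π/2 = 625*π/2.
  (u')² cross terms: 2·(6)·(8)·∫sin(3x)·cos(4x) dx = 96·(-6/7) = -576/7;  2·(6)·(25)·∫sin(3x)·cos(5x) dx = 300·(0) = 0;  2·(8)·(25)·∫cos(4x)·cos(5x) dx = 400·(0) = 0.
  So ∫_0^π (u')² dx = 18*π + 32*π + 625*π/2 − 576/7 + 0 + 0 = -576/7 + 725*π/2.
||u||_{H^1}^2 = (-64/7 + 33*π/2) + (-576/7 + 725*π/2) = -640/7 + 379*π.


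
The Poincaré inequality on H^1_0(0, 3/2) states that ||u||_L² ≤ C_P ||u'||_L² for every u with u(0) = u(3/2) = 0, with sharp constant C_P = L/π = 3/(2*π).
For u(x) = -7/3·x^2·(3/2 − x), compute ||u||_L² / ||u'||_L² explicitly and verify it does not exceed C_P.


||u||_L² / ||u'||_L² = 3*sqrt(14)/28 < C_P = 3/(2*π).

u(x) = -7/3·x^2·(3/2 − x), so u'(x) = 7*x*(x - 1).
u(x) = -7/3·x^2·(3/2 − x) vanishes at x = 0 and x = 3/2, so u ∈ H^1_0(0, 3/2). Differentiate via the product rule and integrate the resulting polynomials term by term.
  ∫_0^3/2 u² dx = ∫_0^3/2 (49*x^6/9 - 49*x^5/3 + 49*x^4/4) dx. Term by term:
    ∫_0^3/2 49*x^6/9 dx = 1701/128;  ∫_0^3/2 -49*x^5/3 dx = -3969/128;  ∫_0^3/2 49*x^4/4 dx = 11907/640.
  Sum: 1701/128 − 3969/128 + 11907/640 = 567/640.
  ∫_0^3/2 (u')² dx = ∫_0^3/2 (49*x^4 - 98*x^3 + 49*x^2) dx. Term by term:
    ∫_0^3/2 49*x^4 dx = 11907/160;  ∫_0^3/2 -98*x^3 dx = -3969/32;  ∫_0^3/2 49*x^2 dx = 441/8.
  Sum: 11907/160 − 3969/32 + 441/8 = 441/80.
∫_0^3/2 u² dx = 567/640, so ||u||_L² = 9*sqrt(70)/80.
∫_0^3/2 (u')² dx = 441/80, so ||u'||_L² = 21*sqrt(5)/20.
Ratio ||u||_L² / ||u'||_L² = 3*sqrt(14)/28.
Sharp Poincaré constant on H^1_0(0, 3/2) is C_P = L/π = 3/(2*π), achieved by sin(2*π/3·x).
A polynomial bump cannot attain the sharp Poincaré constant (only the first sine eigenfunction does), so the ratio is strictly less than C_P, consistent with ||u||_L² ≤ C_P ||u'||_L².


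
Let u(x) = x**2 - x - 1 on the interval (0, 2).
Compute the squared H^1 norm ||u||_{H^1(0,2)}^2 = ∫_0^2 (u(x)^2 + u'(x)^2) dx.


||u||_{H^1}^2 = 32/5

The H^1 norm (squared) on an interval (0, L) is
  ||u||_{H^1}^2 = ∫_0^L u(x)^2 dx + ∫_0^L u'(x)^2 dx.
Compute u'(x) = 2*x - 1.
Then u(x)^2 = x**4 - 2*x**3 - x**2 + 2*x + 1 and u'(x)^2 = 4*x**2 - 4*x + 1.
Integrate each monomial from 0 to 2 using ∫_0^2 c·x^n dx = c·2^(n+1)/(n+1):
  ∫_0^2 u(x)^2 dx = ∫_0^2 (x^4 - 2*x^3 - x^2 + 2*x + 1) dx. Term by term:
    ∫_0^2 x^4 dx = 32/5;  ∫_0^2 -2*x^3 dx = -8;  ∫_0^2 -x^2 dx = -8/3;
    ∫_0^2 2*x dx = 4;  ∫_0^2 1 dx = 2.
  Sum: 32/5 − 8 − 8/3 + 4 + 2 = 26/15.
  ∫_0^2 u'(x)^2 dx = ∫_0^2 (4*x^2 - 4*x + 1) dx. Term by term:
    ∫_0^2 4*x^2 dx = 32/3;  ∫_0^2 -4*x dx = -8;  ∫_0^2 1 dx = 2.
  Sum: 32/3 − 8 + 2 = 14/3.
Adding: ||u||_{H^1}^2 = 26/15 + 14/3 = 32/5.


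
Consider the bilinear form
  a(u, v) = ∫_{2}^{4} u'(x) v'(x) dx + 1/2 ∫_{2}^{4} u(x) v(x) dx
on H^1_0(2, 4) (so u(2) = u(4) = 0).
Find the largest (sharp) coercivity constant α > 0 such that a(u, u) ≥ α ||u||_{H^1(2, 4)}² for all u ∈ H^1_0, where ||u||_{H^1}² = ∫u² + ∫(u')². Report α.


α = (2 + π^2)/(4 + π^2)

Coercivity of a(·,·) on H^1_0(2, 4) means a(u, u) ≥ α ||u||_{H^1}² for every u ∈ H^1_0.
The interval has length L = 2, and Poincaré/coercivity depend only on L. Here a(u, u) = ∫(u')² + (1/2)·∫u².
Here 0 < c = 1/2 < 1. The condition a(u,u) ≥ α||u||_{H^1}² reads (1−α)∫(u')² ≥ (α−c)∫u². Any admissible α is ≤ 1 (rapidly oscillating u have ∫u²/∫(u')² → 0), and α = 1 would force 0 ≥ (1−c)∫u², impossible since c < 1; so 1−α > 0. By the sharp Poincaré inequality on H^1_0 of an interval of length L, ∫(u')² ≥ (π/L)²∫u² with equality for the first sine mode sin(π(x−x₀)/L) (x₀ the left endpoint), so the inequality holds for all u iff (1−α)(π/L)² ≥ α − c, i.e. α ≤ ((π/L)² + c)/((π/L)² + 1) = (1 + c(L/π)²)/(1 + (L/π)²). With (π/L)² = π^2/4 and c = 1/2, the largest admissible constant is α = ((π/L)² + c)/((π/L)² + 1).
Simplifying, α = (2 + π^2)/(4 + π^2).


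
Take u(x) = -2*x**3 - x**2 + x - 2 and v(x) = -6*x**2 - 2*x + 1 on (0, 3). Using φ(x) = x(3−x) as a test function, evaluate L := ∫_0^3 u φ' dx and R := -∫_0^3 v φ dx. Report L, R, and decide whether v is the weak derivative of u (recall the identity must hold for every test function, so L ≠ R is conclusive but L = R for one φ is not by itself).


LHS = 819/10, RHS = 819/10. Yes, v = u' weakly.

u(x) = -2*x**3 - x**2 + x - 2, classical derivative u'(x) = -6*x**2 - 2*x + 1.
φ(x) = x(3−x), so φ'(x) = 3 - 2*x.
Note φ(0) = φ(3) = 0, so the boundary term u·φ vanishes.
LHS = ∫_0^3 u(x) φ'(x) dx = ∫_0^3 (4*x^4 - 4*x^3 - 5*x^2 + 7*x - 6) dx. Term by term:
  ∫_0^3 4*x^4 dx = 972/5;  ∫_0^3 -4*x^3 dx = -81;  ∫_0^3 -5*x^2 dx = -45;
  ∫_0^3 7*x dx = 63/2;  ∫_0^3 -6 dx = -18.
Sum: 972/5 − 81 − 45 + 63/2 − 18 = 819/10.
So LHS = 819/10.
∫_0^3 v(x) φ(x) dx = ∫_0^3 (6*x^4 - 16*x^3 - 7*x^2 + 3*x) dx. Term by term:
  ∫_0^3 6*x^4 dx = 1458/5;  ∫_0^3 -16*x^3 dx = -324;  ∫_0^3 -7*x^2 dx = -63;
  ∫_0^3 3*x dx = 27/2.
Sum: 1458/5 − 324 − 63 + 27/2 = -819/10.
So RHS = -∫_0^3 v(x) φ(x) dx = 819/10.
LHS = RHS, so the identity holds for this test φ.
Moreover u is smooth here and v(x) = u'(x) = -6*x**2 - 2*x + 1 pointwise, so the identity holds for every test function. Hence v is the weak derivative of u.


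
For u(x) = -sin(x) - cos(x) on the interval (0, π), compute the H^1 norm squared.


||u||_{H^1(0,π)}^2 = 2*π

u'(x) = sin(x) - cos(x).
Expand u² and (u')² and integrate term by term on (0, π), using: for integers n ≥ 1, ∫_0^π sin²(nx) dx = ∫_0^π cos²(nx) dx = π/2; for n ≠ n', ∫_0^π sin(nx)sin(n'x) dx = ∫_0^π cos(nx)cos(n'x) dx = 0; and by product-to-sum, ∫_0^π sin(nx)cos(n'x) dx = ½∫_0^π [sin((n+n')x) + sin((n−n')x)] dx, which is 0 when n+n' is even and 2n/(n²−n'²) when n+n' is odd (it need not vanish on (0, π)).
  u² squared terms: (-1)²·∫cos(x)² dx = 1·π/2 = π/2;  (-1)²·∫sin(x)² dx = 1·π/2 = π/2.
  u² cross terms: 2·(-1)·(-1)·∫cos(x)·sin(x) dx = 2·(0) = 0.
  So ∫_0^π u² dx = π/2 + π/2 + 0 = π.
  (u')² squared terms: (-1)²·∫cos(x)² dx = 1·π/2 = π/2;  (1)²·∫sin(x)² dx = 1·π/2 = π/2.
  (u')² cross terms: 2·(-1)·(1)·∫cos(x)·sin(x) dx = -2·(0) = 0.
  So ∫_0^π (u')² dx = π/2 + π/2 + 0 = π.
||u||_{H^1}^2 = (π) + (π) = 2*π.


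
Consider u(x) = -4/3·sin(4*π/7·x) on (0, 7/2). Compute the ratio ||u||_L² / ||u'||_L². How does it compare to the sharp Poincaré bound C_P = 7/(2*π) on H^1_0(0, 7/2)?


||u||_L² / ||u'||_L² = 7/(4*π) < C_P = 7/(2*π).

u(x) = -4/3·sin(4*π/7·x), so u'(x) = -16*π*cos(4*π*x/7)/21.
Writing u(x) = A·sin(kπx/L) with A = -4/3 and k = 2, use ∫_0^L sin²(kπx/L) dx = L/2 and ∫_0^L cos²(kπx/L) dx = L/2.
u² = 16/9·sin²(4*π/7·x) and (u')² = 256*π^2/441·cos²(4*π/7·x), and each of sin², cos² integrates to L/2 = 7/4 over (0, 7/2).
∫_0^7/2 u² dx = 28/9, so ||u||_L² = 2*sqrt(7)/3.
∫_0^7/2 (u')² dx = 64*π^2/63, so ||u'||_L² = 8*sqrt(7)*π/21.
Ratio ||u||_L² / ||u'||_L² = 7/(4*π).
Sharp Poincaré constant on H^1_0(0, 7/2) is C_P = L/π = 7/(2*π), achieved by sin(2*π/7·x).
This is the k = 2 harmonic; the ratio L/(kπ) is strictly less than C_P = L/π, consistent with the sharp inequality ||u||_L² ≤ C_P ||u'||_L².


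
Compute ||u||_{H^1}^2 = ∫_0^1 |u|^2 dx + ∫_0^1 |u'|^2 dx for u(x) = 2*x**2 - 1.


||u||_{H^1}^2 = 29/5

The H^1 norm (squared) on an interval (0, L) is
  ||u||_{H^1}^2 = ∫_0^L u(x)^2 dx + ∫_0^L u'(x)^2 dx.
Compute u'(x) = 4*x.
Then u(x)^2 = 4*x**4 - 4*x**2 + 1 and u'(x)^2 = 16*x**2.
Integrate each monomial from 0 to 1 using ∫_0^1 c·x^n dx = c·1^(n+1)/(n+1):
  ∫_0^1 u(x)^2 dx = ∫_0^1 (4*x^4 - 4*x^2 + 1) dx. Term by term:
    ∫_0^1 4*x^4 dx = 4/5;  ∫_0^1 -4*x^2 dx = -4/3;  ∫_0^1 1 dx = 1.
  Sum: 4/5 − 4/3 + 1 = 7/15.
  ∫_0^1 u'(x)^2 dx = ∫_0^1 (16*x^2) dx. Term by term:
    ∫_0^1 16*x^2 dx = 16/3.
Adding: ||u||_{H^1}^2 = 7/15 + 16/3 = 29/5.


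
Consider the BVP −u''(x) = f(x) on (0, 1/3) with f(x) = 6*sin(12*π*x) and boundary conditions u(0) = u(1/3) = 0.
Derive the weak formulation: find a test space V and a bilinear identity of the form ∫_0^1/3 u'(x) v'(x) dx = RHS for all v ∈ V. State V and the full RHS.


V = H^1_0(0, 1/3) (so v(0) = v(1/3) = 0); weak form: ∫_0^1/3 u'v' dx = ∫_0^1/3 (6*sin(12*π*x)) v dx for all v ∈ V.

Multiply both sides by a test function v and integrate from 0 to 1/3:
  ∫_0^1/3 −u''(x) v(x) dx = ∫_0^1/3 f(x) v(x) dx.
Integrate the LHS by parts once:
  ∫_0^1/3 −u'' v dx = −[u'(x) v(x)]_0^1/3 + ∫_0^1/3 u'(x) v'(x) dx.
Thus ∫_0^1/3 u'(x) v'(x) dx = ∫_0^1/3 f(x) v(x) dx + [u'(x) v(x)]_0^1/3.
Choose V so that boundary terms are either known or forced to vanish.
u is Dirichlet: u(0) = u(1/3) = 0. Let V = H^1_0(0, 1/3); then v(0) = v(1/3) = 0, and [u' v]_0^1/3 = 0.
Weak formulation: find u (satisfying any essential BC) such that ∫_0^1/3 u'(x) v'(x) dx = ∫_0^1/3 f v dx for all v ∈ V.
Substituting f(x) = 6*sin(12*π*x), the right-hand side is ∫_0^1/3 (6*sin(12*π*x)) v dx.


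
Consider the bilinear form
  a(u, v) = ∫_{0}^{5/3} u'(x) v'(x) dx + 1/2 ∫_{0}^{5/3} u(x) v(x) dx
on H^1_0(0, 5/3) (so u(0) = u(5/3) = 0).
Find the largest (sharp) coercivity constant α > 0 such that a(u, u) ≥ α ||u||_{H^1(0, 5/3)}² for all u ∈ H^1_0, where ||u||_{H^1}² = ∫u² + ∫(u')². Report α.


α = (25 + 18*π^2)/(2*(25 + 9*π^2))

Coercivity of a(·,·) on H^1_0(0, 5/3) means a(u, u) ≥ α ||u||_{H^1}² for every u ∈ H^1_0.
The interval has length L = 5/3, and Poincaré/coercivity depend only on L. Here a(u, u) = ∫(u')² + (1/2)·∫u².
Here 0 < c = 1/2 < 1. The condition a(u,u) ≥ α||u||_{H^1}² reads (1−α)∫(u')² ≥ (α−c)∫u². Any admissible α is ≤ 1 (rapidly oscillating u have ∫u²/∫(u')² → 0), and α = 1 would force 0 ≥ (1−c)∫u², impossible since c < 1; so 1−α > 0. By the sharp Poincaré inequality on H^1_0 of an interval of length L, ∫(u')² ≥ (π/L)²∫u² with equality for the first sine mode sin(π(x−x₀)/L) (x₀ the left endpoint), so the inequality holds for all u iff (1−α)(π/L)² ≥ α − c, i.e. α ≤ ((π/L)² + c)/((π/L)² + 1) = (1 + c(L/π)²)/(1 + (L/π)²). With (π/L)² = 9*π^2/25 and c = 1/2, the largest admissible constant is α = ((π/L)² + c)/((π/L)² + 1).
Simplifying, α = (25 + 18*π^2)/(2*(25 + 9*π^2)).


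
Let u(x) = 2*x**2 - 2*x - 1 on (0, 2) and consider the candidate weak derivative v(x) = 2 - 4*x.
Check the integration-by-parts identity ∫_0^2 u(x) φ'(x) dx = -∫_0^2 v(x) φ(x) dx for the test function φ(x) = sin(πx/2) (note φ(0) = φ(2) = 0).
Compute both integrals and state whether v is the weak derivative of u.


LHS = -8/π, RHS = 8/π. No, v is not the weak derivative of u.

u(x) = 2*x**2 - 2*x - 1, classical derivative u'(x) = 4*x - 2.
φ(x) = sin(πx/2), so φ'(x) = π*cos(π*x/2)/2.
Note φ(0) = φ(2) = 0, so the boundary term u·φ vanishes.
LHS = ∫_0^2 u(x) φ'(x) dx = ∫_0^2 (π*x^2*cos(π*x/2) - π*x*cos(π*x/2) - π*cos(π*x/2)/2) dx. Term by term:
  ∫_0^2 -π*cos(π*x/2)/2 dx = 0;  ∫_0^2 π*x^2*cos(π*x/2) dx = -16/π;  ∫_0^2 -π*x*cos(π*x/2) dx = 8/π.
Sum: 0 − 16/π + 8/π = -8/π.
So LHS = -8/π.
∫_0^2 v(x) φ(x) dx = ∫_0^2 (-4*x*sin(π*x/2) + 2*sin(π*x/2)) dx. Term by term:
  ∫_0^2 2*sin(π*x/2) dx = 8/π;  ∫_0^2 -4*x*sin(π*x/2) dx = -16/π.
Sum: 8/π − 16/π = -8/π.
So RHS = -∫_0^2 v(x) φ(x) dx = 8/π.
LHS − RHS = -16/π ≠ 0, so the identity fails.
(For a valid weak derivative the identity must hold for EVERY test function, in particular this one. The failure shows v is NOT the weak derivative of u.)
Correct weak derivative would be u'(x) = 4*x - 2.


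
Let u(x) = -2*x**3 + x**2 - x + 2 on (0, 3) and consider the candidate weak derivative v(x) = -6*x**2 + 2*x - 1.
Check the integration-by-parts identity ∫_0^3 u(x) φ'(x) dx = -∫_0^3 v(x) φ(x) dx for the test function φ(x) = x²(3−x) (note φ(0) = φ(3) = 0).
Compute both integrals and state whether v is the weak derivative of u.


LHS = 513/4, RHS = 513/4. Yes, v = u' weakly.

u(x) = -2*x**3 + x**2 - x + 2, classical derivative u'(x) = -6*x**2 + 2*x - 1.
φ(x) = x²(3−x), so φ'(x) = 3*x*(2 - x).
Note φ(0) = φ(3) = 0, so the boundary term u·φ vanishes.
LHS = ∫_0^3 u(x) φ'(x) dx = ∫_0^3 (6*x^5 - 15*x^4 + 9*x^3 - 12*x^2 + 12*x) dx. Term by term:
  ∫_0^3 6*x^5 dx = 729;  ∫_0^3 -15*x^4 dx = -729;  ∫_0^3 9*x^3 dx = 729/4;
  ∫_0^3 -12*x^2 dx = -108;  ∫_0^3 12*x dx = 54.
Sum: 729 − 729 + 729/4 − 108 + 54 = 513/4.
So LHS = 513/4.
∫_0^3 v(x) φ(x) dx = ∫_0^3 (6*x^5 - 20*x^4 + 7*x^3 - 3*x^2) dx. Term by term:
  ∫_0^3 6*x^5 dx = 729;  ∫_0^3 -20*x^4 dx = -972;  ∫_0^3 7*x^3 dx = 567/4;
  ∫_0^3 -3*x^2 dx = -27.
Sum: 729 − 972 + 567/4 − 27 = -513/4.
So RHS = -∫_0^3 v(x) φ(x) dx = 513/4.
LHS = RHS, so the identity holds for this test φ.
Moreover u is smooth here and v(x) = u'(x) = -6*x**2 + 2*x - 1 pointwise, so the identity holds for every test function. Hence v is the weak derivative of u.


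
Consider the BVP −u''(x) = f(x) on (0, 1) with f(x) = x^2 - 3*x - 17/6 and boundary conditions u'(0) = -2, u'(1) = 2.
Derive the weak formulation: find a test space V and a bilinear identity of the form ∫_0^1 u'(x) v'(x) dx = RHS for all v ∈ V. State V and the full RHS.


V = H^1(0, 1) (v unrestricted at boundary; u is determined up to an additive constant); weak form: ∫_0^1 u'v' dx = ∫_0^1 (x^2 - 3*x - 17/6) v dx + 2·v(1) + 2·v(0) for all v ∈ V.

Multiply both sides by a test function v and integrate from 0 to 1:
  ∫_0^1 −u''(x) v(x) dx = ∫_0^1 f(x) v(x) dx.
Integrate the LHS by parts once:
  ∫_0^1 −u'' v dx = −[u'(x) v(x)]_0^1 + ∫_0^1 u'(x) v'(x) dx.
Thus ∫_0^1 u'(x) v'(x) dx = ∫_0^1 f(x) v(x) dx + [u'(x) v(x)]_0^1.
Choose V so that boundary terms are either known or forced to vanish.
u has inhomogeneous Neumann u'(0) = -2, u'(1) = 2. [u' v]_0^1 = (2)·v(1) − (-2)·v(0) = 2·v(1) + 2·v(0). Take V = H^1(0, 1); boundary term becomes part of RHS.
Weak formulation: find u (satisfying any essential BC) such that ∫_0^1 u'(x) v'(x) dx = ∫_0^1 f v dx + 2·v(1) + 2·v(0) for all v ∈ V (Neumann data are natural BCs: they enter the RHS as boundary terms).
Substituting f(x) = x^2 - 3*x - 17/6, the right-hand side is ∫_0^1 (x^2 - 3*x - 17/6) v dx + 2·v(1) + 2·v(0).
Compatibility check (pure Neumann): taking v ≡ 1 ∈ V gives 0 = ∫_0^1 f dx + (2) − (-2), i.e. ∫_0^1 f dx must equal u'(0) − u'(1) = -4. Indeed ∫_0^1 (x^2 - 3*x - 17/6) dx = -4, so the data are compatible. The solution is then unique only up to an additive constant (fix it e.g. by requiring ∫_0^1 u dx = 0).


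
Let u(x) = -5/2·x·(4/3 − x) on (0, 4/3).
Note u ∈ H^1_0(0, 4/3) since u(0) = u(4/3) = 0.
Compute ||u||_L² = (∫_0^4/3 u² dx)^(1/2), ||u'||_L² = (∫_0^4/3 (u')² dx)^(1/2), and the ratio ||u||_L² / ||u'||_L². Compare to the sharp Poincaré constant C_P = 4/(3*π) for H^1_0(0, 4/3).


||u||_L² / ||u'||_L² = 2*sqrt(10)/15 < C_P = 4/(3*π).

u(x) = -5/2·x·(4/3 − x), so u'(x) = 5*x - 10/3.
u(x) = -5/2·x·(4/3 − x) vanishes at x = 0 and x = 4/3, so u ∈ H^1_0(0, 4/3). Differentiate via the product rule and integrate the resulting polynomials term by term.
  ∫_0^4/3 u² dx = ∫_0^4/3 (25*x^4/4 - 50*x^3/3 + 100*x^2/9) dx. Term by term:
    ∫_0^4/3 25*x^4/4 dx = 1280/243;  ∫_0^4/3 -50*x^3/3 dx = -3200/243;  ∫_0^4/3 100*x^2/9 dx = 6400/729.
  Sum: 1280/243 − 3200/243 + 6400/729 = 640/729.
  ∫_0^4/3 (u')² dx = ∫_0^4/3 (25*x^2 - 100*x/3 + 100/9) dx. Term by term:
    ∫_0^4/3 25*x^2 dx = 1600/81;  ∫_0^4/3 -100*x/3 dx = -800/27;  ∫_0^4/3 100/9 dx = 400/27.
  Sum: 1600/81 − 800/27 + 400/27 = 400/81.
∫_0^4/3 u² dx = 640/729, so ||u||_L² = 8*sqrt(10)/27.
∫_0^4/3 (u')² dx = 400/81, so ||u'||_L² = 20/9.
Ratio ||u||_L² / ||u'||_L² = 2*sqrt(10)/15.
Sharp Poincaré constant on H^1_0(0, 4/3) is C_P = L/π = 4/(3*π), achieved by sin(3*π/4·x).
A polynomial bump cannot attain the sharp Poincaré constant (only the first sine eigenfunction does), so the ratio is strictly less than C_P, consistent with ||u||_L² ≤ C_P ||u'||_L².


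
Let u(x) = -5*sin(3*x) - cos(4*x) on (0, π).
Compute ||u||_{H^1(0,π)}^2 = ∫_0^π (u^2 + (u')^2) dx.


||u||_{H^1(0,π)}^2 = -1020/7 + 267*π/2

u'(x) = 4*sin(4*x) - 15*cos(3*x).
Expand u² and (u')² and integrate term by term on (0, π), using: for integers n ≥ 1, ∫_0^π sin²(nx) dx = ∫_0^π cos²(nx) dx = π/2; for n ≠ n', ∫_0^π sin(nx)sin(n'x) dx = ∫_0^π cos(nx)cos(n'x) dx = 0; and by product-to-sum, ∫_0^π sin(nx)cos(n'x) dx = ½∫_0^π [sin((n+n')x) + sin((n−n')x)] dx, which is 0 when n+n' is even and 2n/(n²−n'²) when n+n' is odd (it need not vanish on (0, π)).
  u² squared terms: (-1)²·∫cos(4x)² dx = 1·π/2 = π/2;  (-5)²·∫sin(3x)² dx = 25·π/2 = 25*π/2.
  u² cross terms: 2·(-1)·(-5)·∫cos(4x)·sin(3x) dx = 10·(-6/7) = -60/7.
  So ∫_0^π u² dx = π/2 + 25*π/2 − 60/7 = -60/7 + 13*π.
  (u')² squared terms: (-15)²·∫cos(3x)² dx = 225·π/2 = 225*π/2;  (4)²·∫sin(4x)² dx = 16·π/2 = 8*π.
  (u')² cross terms: 2·(-15)·(4)·∫cos(3x)·sin(4x) dx = -120·(8/7) = -960/7.
  So ∫_0^π (u')² dx = 225*π/2 + 8*π − 960/7 = -960/7 + 241*π/2.
||u||_{H^1}^2 = (-60/7 + 13*π) + (-960/7 + 241*π/2) = -1020/7 + 267*π/2.


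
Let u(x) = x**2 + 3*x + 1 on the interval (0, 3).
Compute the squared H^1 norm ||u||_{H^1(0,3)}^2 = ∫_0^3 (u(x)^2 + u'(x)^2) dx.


||u||_{H^1}^2 = 4161/10

The H^1 norm (squared) on an interval (0, L) is
  ||u||_{H^1}^2 = ∫_0^L u(x)^2 dx + ∫_0^L u'(x)^2 dx.
Compute u'(x) = 2*x + 3.
Then u(x)^2 = x**4 + 6*x**3 + 11*x**2 + 6*x + 1 and u'(x)^2 = 4*x**2 + 12*x + 9.
Integrate each monomial from 0 to 3 using ∫_0^3 c·x^n dx = c·3^(n+1)/(n+1):
  ∫_0^3 u(x)^2 dx = ∫_0^3 (x^4 + 6*x^3 + 11*x^2 + 6*x + 1) dx. Term by term:
    ∫_0^3 x^4 dx = 243/5;  ∫_0^3 6*x^3 dx = 243/2;  ∫_0^3 11*x^2 dx = 99;
    ∫_0^3 6*x dx = 27;  ∫_0^3 1 dx = 3.
  Sum: 243/5 + 243/2 + 99 + 27 + 3 = 2991/10.
  ∫_0^3 u'(x)^2 dx = ∫_0^3 (4*x^2 + 12*x + 9) dx. Term by term:
    ∫_0^3 4*x^2 dx = 36;  ∫_0^3 12*x dx = 54;  ∫_0^3 9 dx = 27.
  Sum: 36 + 54 + 27 = 117.
Adding: ||u||_{H^1}^2 = 2991/10 + 117 = 4161/10.


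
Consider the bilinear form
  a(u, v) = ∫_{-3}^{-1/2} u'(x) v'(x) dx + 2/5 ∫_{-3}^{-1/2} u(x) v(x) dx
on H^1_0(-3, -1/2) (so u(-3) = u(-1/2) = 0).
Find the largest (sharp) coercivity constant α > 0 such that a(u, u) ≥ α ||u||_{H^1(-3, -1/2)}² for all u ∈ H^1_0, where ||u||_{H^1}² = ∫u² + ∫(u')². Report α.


α = 2*(5 + 2*π^2)/(25 + 4*π^2)

Coercivity of a(·,·) on H^1_0(-3, -1/2) means a(u, u) ≥ α ||u||_{H^1}² for every u ∈ H^1_0.
The interval has length L = 5/2, and Poincaré/coercivity depend only on L. Here a(u, u) = ∫(u')² + (2/5)·∫u².
Here 0 < c = 2/5 < 1. The condition a(u,u) ≥ α||u||_{H^1}² reads (1−α)∫(u')² ≥ (α−c)∫u². Any admissible α is ≤ 1 (rapidly oscillating u have ∫u²/∫(u')² → 0), and α = 1 would force 0 ≥ (1−c)∫u², impossible since c < 1; so 1−α > 0. By the sharp Poincaré inequality on H^1_0 of an interval of length L, ∫(u')² ≥ (π/L)²∫u² with equality for the first sine mode sin(π(x−x₀)/L) (x₀ the left endpoint), so the inequality holds for all u iff (1−α)(π/L)² ≥ α − c, i.e. α ≤ ((π/L)² + c)/((π/L)² + 1) = (1 + c(L/π)²)/(1 + (L/π)²). With (π/L)² = 4*π^2/25 and c = 2/5, the largest admissible constant is α = ((π/L)² + c)/((π/L)² + 1).
Simplifying, α = 2*(5 + 2*π^2)/(25 + 4*π^2).


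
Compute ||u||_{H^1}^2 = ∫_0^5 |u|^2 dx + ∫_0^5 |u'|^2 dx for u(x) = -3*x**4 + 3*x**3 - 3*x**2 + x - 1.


||u||_{H^1}^2 = 209271515/84

The H^1 norm (squared) on an interval (0, L) is
  ||u||_{H^1}^2 = ∫_0^L u(x)^2 dx + ∫_0^L u'(x)^2 dx.
Compute u'(x) = -12*x**3 + 9*x**2 - 6*x + 1.
Then u(x)^2 = 9*x**8 - 18*x**7 + 27*x**6 - 24*x**5 + 21*x**4 - 12*x**3 + 7*x**2 - 2*x + 1 and u'(x)^2 = 144*x**6 - 216*x**5 + 225*x**4 - 132*x**3 + 54*x**2 - 12*x + 1.
Integrate each monomial from 0 to 5 using ∫_0^5 c·x^n dx = c·5^(n+1)/(n+1):
  ∫_0^5 u(x)^2 dx = ∫_0^5 (9*x^8 - 18*x^7 + 27*x^6 - 24*x^5 + 21*x^4 - 12*x^3 + 7*x^2 - 2*x + 1) dx. Term by term:
    ∫_0^5 9*x^8 dx = 1953125;  ∫_0^5 -18*x^7 dx = -3515625/4;  ∫_0^5 27*x^6 dx = 2109375/7;
    ∫_0^5 -24*x^5 dx = -62500;  ∫_0^5 21*x^4 dx = 13125;  ∫_0^5 -12*x^3 dx = -1875;
    ∫_0^5 7*x^2 dx = 875/3;  ∫_0^5 -2*x dx = -25;  ∫_0^5 1 dx = 5.
  Sum: 1953125 − 3515625/4 + 2109375/7 − 62500 + 13125 − 1875 + 875/3 − 25 + 5 = 111264695/84.
  ∫_0^5 u'(x)^2 dx = ∫_0^5 (144*x^6 - 216*x^5 + 225*x^4 - 132*x^3 + 54*x^2 - 12*x + 1) dx. Term by term:
    ∫_0^5 144*x^6 dx = 11250000/7;  ∫_0^5 -216*x^5 dx = -562500;  ∫_0^5 225*x^4 dx = 140625;
    ∫_0^5 -132*x^3 dx = -20625;  ∫_0^5 54*x^2 dx = 2250;  ∫_0^5 -12*x dx = -150;
    ∫_0^5 1 dx = 5.
  Sum: 11250000/7 − 562500 + 140625 − 20625 + 2250 − 150 + 5 = 8167235/7.
Adding: ||u||_{H^1}^2 = 111264695/84 + 8167235/7 = 209271515/84.


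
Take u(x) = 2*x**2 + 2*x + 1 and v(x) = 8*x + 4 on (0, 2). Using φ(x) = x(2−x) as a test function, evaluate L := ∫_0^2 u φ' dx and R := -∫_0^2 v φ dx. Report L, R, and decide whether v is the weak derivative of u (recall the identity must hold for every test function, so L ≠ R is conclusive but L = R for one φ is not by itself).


LHS = -8, RHS = -16. No, v is not the weak derivative of u.

u(x) = 2*x**2 + 2*x + 1, classical derivative u'(x) = 4*x + 2.
φ(x) = x(2−x), so φ'(x) = 2 - 2*x.
Note φ(0) = φ(2) = 0, so the boundary term u·φ vanishes.
LHS = ∫_0^2 u(x) φ'(x) dx = ∫_0^2 (-4*x^3 + 2*x + 2) dx. Term by term:
  ∫_0^2 -4*x^3 dx = -16;  ∫_0^2 2*x dx = 4;  ∫_0^2 2 dx = 4.
Sum: -16 + 4 + 4 = -8.
So LHS = -8.
∫_0^2 v(x) φ(x) dx = ∫_0^2 (-8*x^3 + 12*x^2 + 8*x) dx. Term by term:
  ∫_0^2 -8*x^3 dx = -32;  ∫_0^2 12*x^2 dx = 32;  ∫_0^2 8*x dx = 16.
Sum: -32 + 32 + 16 = 16.
So RHS = -∫_0^2 v(x) φ(x) dx = -16.
LHS − RHS = 8 ≠ 0, so the identity fails.
(For a valid weak derivative the identity must hold for EVERY test function, in particular this one. The failure shows v is NOT the weak derivative of u.)
Correct weak derivative would be u'(x) = 4*x + 2.


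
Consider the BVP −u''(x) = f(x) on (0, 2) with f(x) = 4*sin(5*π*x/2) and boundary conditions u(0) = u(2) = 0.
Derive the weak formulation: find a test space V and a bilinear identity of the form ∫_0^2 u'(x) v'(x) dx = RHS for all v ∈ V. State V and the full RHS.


V = H^1_0(0, 2) (so v(0) = v(2) = 0); weak form: ∫_0^2 u'v' dx = ∫_0^2 (4*sin(5*π*x/2)) v dx for all v ∈ V.

Multiply both sides by a test function v and integrate from 0 to 2:
  ∫_0^2 −u''(x) v(x) dx = ∫_0^2 f(x) v(x) dx.
Integrate the LHS by parts once:
  ∫_0^2 −u'' v dx = −[u'(x) v(x)]_0^2 + ∫_0^2 u'(x) v'(x) dx.
Thus ∫_0^2 u'(x) v'(x) dx = ∫_0^2 f(x) v(x) dx + [u'(x) v(x)]_0^2.
Choose V so that boundary terms are either known or forced to vanish.
u is Dirichlet: u(0) = u(2) = 0. Let V = H^1_0(0, 2); then v(0) = v(2) = 0, and [u' v]_0^2 = 0.
Weak formulation: find u (satisfying any essential BC) such that ∫_0^2 u'(x) v'(x) dx = ∫_0^2 f v dx for all v ∈ V.
Substituting f(x) = 4*sin(5*π*x/2), the right-hand side is ∫_0^2 (4*sin(5*π*x/2)) v dx.


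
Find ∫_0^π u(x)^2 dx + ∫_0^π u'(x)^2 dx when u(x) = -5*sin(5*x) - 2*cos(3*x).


||u||_{H^1(0,π)}^2 = 345*π

u'(x) = 6*sin(3*x) - 25*cos(5*x).
Expand u² and (u')² and integrate term by term on (0, π), using: for integers n ≥ 1, ∫_0^π sin²(nx) dx = ∫_0^π cos²(nx) dx = π/2; for n ≠ n', ∫_0^π sin(nx)sin(n'x) dx = ∫_0^π cos(nx)cos(n'x) dx = 0; and by product-to-sum, ∫_0^π sin(nx)cos(n'x) dx = ½∫_0^π [sin((n+n')x) + sin((n−n')x)] dx, which is 0 when n+n' is even and 2n/(n²−n'²) when n+n' is odd (it need not vanish on (0, π)).
  u² squared terms: (-5)²·∫sin(5x)² dx = 25·π/2 = 25*π/2;  (-2)²·∫cos(3x)² dx = 4·π/2 = 2*π.
  u² cross terms: 2·(-5)·(-2)·∫sin(5x)·cos(3x) dx = 20·(0) = 0.
  So ∫_0^π u² dx = 25*π/2 + 2*π + 0 = 29*π/2.
  (u')² squared terms: (-25)²·∫cos(5x)² dx = 625·π/2 = 625*π/2;  (6)²·∫sin(3x)² dx = 36·π/2 = 18*π.
  (u')² cross terms: 2·(-25)·(6)·∫cos(5x)·sin(3x) dx = -300·(0) = 0.
  So ∫_0^π (u')² dx = 625*π/2 + 18*π + 0 = 661*π/2.
||u||_{H^1}^2 = (29*π/2) + (661*π/2) = 345*π.


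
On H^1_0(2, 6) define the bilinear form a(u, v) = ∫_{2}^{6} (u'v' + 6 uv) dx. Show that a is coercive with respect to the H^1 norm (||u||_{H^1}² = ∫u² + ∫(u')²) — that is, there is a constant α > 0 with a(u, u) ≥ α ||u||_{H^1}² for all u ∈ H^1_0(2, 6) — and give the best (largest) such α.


α = 1

Coercivity of a(·,·) on H^1_0(2, 6) means a(u, u) ≥ α ||u||_{H^1}² for every u ∈ H^1_0.
The interval has length L = 4, and Poincaré/coercivity depend only on L. Here a(u, u) = ∫(u')² + (6)·∫u².
Here c = 6 ≥ 1, so a(u,u) = ∫(u')² + c∫u² ≥ ∫(u')² + ∫u² = ||u||_{H^1}², i.e. α = 1 works. No larger α is possible: a(u,u) ≥ α||u||_{H^1}² means (1−α)∫(u')² ≥ (α−c)∫u², and for the modes u_n = sin(nπ(x−x₀)/L) (x₀ the left endpoint) one has ∫u_n²/∫(u_n')² = (L/(nπ))² → 0, so a(u_n,u_n)/||u_n||_{H^1}² → 1. Hence the optimal constant is α = 1.
Therefore α = 1.
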